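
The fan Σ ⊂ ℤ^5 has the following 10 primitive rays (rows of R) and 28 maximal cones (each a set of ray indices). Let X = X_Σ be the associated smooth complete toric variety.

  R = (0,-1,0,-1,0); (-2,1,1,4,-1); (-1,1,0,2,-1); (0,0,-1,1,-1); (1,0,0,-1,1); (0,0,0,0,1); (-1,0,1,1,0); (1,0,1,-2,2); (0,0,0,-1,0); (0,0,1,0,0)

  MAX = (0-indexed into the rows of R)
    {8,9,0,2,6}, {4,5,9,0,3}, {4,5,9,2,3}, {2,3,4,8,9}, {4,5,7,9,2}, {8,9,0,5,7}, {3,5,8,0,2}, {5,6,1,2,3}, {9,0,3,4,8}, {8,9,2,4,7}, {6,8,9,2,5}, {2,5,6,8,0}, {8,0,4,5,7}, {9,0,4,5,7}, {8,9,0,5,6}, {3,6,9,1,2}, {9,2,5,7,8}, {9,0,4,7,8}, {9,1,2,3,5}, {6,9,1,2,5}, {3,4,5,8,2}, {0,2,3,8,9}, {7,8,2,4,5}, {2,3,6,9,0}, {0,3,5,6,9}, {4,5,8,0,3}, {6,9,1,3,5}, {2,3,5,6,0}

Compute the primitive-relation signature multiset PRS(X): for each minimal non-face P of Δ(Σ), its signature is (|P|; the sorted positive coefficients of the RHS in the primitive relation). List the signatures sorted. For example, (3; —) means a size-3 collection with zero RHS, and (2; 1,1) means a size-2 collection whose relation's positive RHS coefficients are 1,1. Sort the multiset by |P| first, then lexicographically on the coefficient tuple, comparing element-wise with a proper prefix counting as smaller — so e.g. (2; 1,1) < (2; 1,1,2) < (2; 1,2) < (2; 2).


14 collections generate NE(X_Σ); each relation:

  P={3,7}:  v_{3} + v_{7} = v_{4} ; sig = (2; 1)
  P={1,8}:  v_{1} + v_{8} = v_{2} + v_{6} ; sig = (2; 1,1)
  P={4,6}:  v_{4} + v_{6} = v_{5} + v_{9} ; sig = (2; 1,1)
  P={1,4}:  v_{1} + v_{4} = v_{2} + v_{3} + 2·v_{5} + 2·v_{9} ; sig = (2; 1,1,2,2)
  P={0,1}:  v_{0} + v_{1} = v_{3} + 2·v_{6} ; sig = (2; 1,2)
  P={1,7}:  v_{1} + v_{7} = v_{2} + 2·v_{5} + 2·v_{9} ; sig = (2; 1,2,2)
  P={6,7}:  v_{6} + v_{7} = 2·v_{5} + v_{8} + 2·v_{9} ; sig = (2; 1,2,2)
  P={0,2,4}:  v_{0} + v_{2} + v_{4} = 0 ; sig = (3; —)
  P={3,6,8}:  v_{3} + v_{6} + v_{8} = v_{0} + v_{2} ; sig = (3; 1,1)
  P={0,2,7}:  v_{0} + v_{2} + v_{7} = v_{5} + v_{8} + v_{9} ; sig = (3; 1,1,1)
  P={3,5,8,9}:  v_{3} + v_{5} + v_{8} + v_{9} = 0 ; sig = (4; —)
  P={0,2,5,9}:  v_{0} + v_{2} + v_{5} + v_{9} = v_{6} ; sig = (4; 1)
  P={4,5,8,9}:  v_{4} + v_{5} + v_{8} + v_{9} = v_{7} ; sig = (4; 1)
  P={2,3,5,6,9}:  v_{2} + v_{3} + v_{5} + v_{6} + v_{9} = v_{1} ; sig = (5; 1)

Signatures (|P|; sorted positive RHS coefficients), sorted:
[(2; 1), (2; 1,1), (2; 1,1), (2; 1,1,2,2), (2; 1,2), (2; 1,2,2), (2; 1,2,2), (3; —), (3; 1,1), (3; 1,1,1), (4; —), (4; 1), (4; 1), (5; 1)]


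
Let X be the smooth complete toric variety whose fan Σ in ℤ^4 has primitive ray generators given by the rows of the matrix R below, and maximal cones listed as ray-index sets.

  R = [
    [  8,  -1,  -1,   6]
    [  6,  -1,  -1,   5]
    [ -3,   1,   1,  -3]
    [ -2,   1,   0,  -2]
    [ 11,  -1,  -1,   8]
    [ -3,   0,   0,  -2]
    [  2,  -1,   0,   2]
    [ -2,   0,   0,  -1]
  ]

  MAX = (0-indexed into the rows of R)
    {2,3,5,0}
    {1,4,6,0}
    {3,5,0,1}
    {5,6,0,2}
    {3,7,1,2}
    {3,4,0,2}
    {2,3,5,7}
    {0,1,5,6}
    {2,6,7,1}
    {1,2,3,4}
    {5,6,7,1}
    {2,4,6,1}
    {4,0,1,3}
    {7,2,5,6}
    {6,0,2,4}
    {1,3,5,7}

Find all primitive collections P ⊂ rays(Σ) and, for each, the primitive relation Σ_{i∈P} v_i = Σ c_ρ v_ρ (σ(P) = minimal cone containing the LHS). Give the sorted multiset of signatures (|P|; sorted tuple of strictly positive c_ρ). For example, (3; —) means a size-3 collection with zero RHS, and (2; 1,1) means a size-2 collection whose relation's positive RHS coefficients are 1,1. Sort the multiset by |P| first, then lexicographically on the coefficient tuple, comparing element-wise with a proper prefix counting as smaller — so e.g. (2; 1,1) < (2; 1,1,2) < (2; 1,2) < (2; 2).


|primitive collections| = 6. Relations:

  P={3,6}:  v_{3} + v_{6} = 0  ⇒ sig = (2; —)
  P={0,7}:  v_{0} + v_{7} = v_{1}  ⇒ sig = (2; 1)
  P={4,5}:  v_{4} + v_{5} = v_{0}  ⇒ sig = (2; 1)
  P={4,7}:  v_{4} + v_{7} = 2·v_{1} + v_{2}  ⇒ sig = (2; 1,2)
  P={1,2,5}:  v_{1} + v_{2} + v_{5} = 0  ⇒ sig = (3; —)
  P={0,1,2}:  v_{0} + v_{1} + v_{2} = v_{4}  ⇒ sig = (3; 1)

so the primitive-relation signature multiset is
    |P|=2: 4 collections, coeffs (), (1), (1), (1,2)
    |P|=3: 2 collections, coeffs (), (1)


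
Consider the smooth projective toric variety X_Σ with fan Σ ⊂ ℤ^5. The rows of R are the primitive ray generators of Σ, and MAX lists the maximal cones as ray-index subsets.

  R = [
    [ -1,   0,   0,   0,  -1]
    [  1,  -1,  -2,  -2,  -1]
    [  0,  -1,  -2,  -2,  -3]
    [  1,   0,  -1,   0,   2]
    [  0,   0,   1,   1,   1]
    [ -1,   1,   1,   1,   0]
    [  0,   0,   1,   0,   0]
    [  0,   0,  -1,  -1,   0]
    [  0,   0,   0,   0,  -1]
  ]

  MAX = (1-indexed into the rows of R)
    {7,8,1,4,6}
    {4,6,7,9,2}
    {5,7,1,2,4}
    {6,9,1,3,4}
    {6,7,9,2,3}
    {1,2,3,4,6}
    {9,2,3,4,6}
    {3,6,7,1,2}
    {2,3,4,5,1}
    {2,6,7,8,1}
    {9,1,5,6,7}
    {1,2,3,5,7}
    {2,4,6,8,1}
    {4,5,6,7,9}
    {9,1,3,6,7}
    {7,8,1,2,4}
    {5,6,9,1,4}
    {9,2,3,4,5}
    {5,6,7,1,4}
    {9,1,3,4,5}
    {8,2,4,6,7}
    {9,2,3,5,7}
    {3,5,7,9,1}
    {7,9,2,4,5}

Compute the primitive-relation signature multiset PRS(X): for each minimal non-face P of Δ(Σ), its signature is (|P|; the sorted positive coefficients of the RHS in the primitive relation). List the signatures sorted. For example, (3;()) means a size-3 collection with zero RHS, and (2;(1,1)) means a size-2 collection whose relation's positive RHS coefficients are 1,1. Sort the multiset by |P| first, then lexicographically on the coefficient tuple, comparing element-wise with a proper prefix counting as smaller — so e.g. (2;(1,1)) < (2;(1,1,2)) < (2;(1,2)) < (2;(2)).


9 collections generate NE(X_Σ); each relation:

  P = {8,9}:  v_{8} + v_{9} = v_{2} + v_{6}  ⟹  sig = (2;(1,1))
  P = {5,8}:  v_{5} + v_{8} = v_{1} + v_{4} + v_{7}  ⟹  sig = (2;(1,1,1))
  P = {3,8}:  v_{3} + v_{8} = v_{1} + 2·v_{2} + v_{6}  ⟹  sig = (2;(1,1,2))
  P = {2,5,6}:  v_{2} + v_{5} + v_{6} = 0  ⟹  sig = (3;())
  P = {1,2,9}:  v_{1} + v_{2} + v_{9} = v_{3}  ⟹  sig = (3;(1))
  P = {3,4,7}:  v_{3} + v_{4} + v_{7} = v_{2}  ⟹  sig = (3;(1))
  P = {3,5,6}:  v_{3} + v_{5} + v_{6} = v_{1} + v_{9}  ⟹  sig = (3;(1,1))
  P = {1,4,7,9}:  v_{1} + v_{4} + v_{7} + v_{9} = 0  ⟹  sig = (4;())
  P = {1,2,4,6,7}:  v_{1} + v_{2} + v_{4} + v_{6} + v_{7} = v_{8}  ⟹  sig = (5;(1))

so the primitive-relation signature multiset is
    (2;(1,1))
    (2;(1,1,1))
    (2;(1,1,2))
    (3;())
    (3;(1))
    (3;(1))
    (3;(1,1))
    (4;())
    (5;(1))


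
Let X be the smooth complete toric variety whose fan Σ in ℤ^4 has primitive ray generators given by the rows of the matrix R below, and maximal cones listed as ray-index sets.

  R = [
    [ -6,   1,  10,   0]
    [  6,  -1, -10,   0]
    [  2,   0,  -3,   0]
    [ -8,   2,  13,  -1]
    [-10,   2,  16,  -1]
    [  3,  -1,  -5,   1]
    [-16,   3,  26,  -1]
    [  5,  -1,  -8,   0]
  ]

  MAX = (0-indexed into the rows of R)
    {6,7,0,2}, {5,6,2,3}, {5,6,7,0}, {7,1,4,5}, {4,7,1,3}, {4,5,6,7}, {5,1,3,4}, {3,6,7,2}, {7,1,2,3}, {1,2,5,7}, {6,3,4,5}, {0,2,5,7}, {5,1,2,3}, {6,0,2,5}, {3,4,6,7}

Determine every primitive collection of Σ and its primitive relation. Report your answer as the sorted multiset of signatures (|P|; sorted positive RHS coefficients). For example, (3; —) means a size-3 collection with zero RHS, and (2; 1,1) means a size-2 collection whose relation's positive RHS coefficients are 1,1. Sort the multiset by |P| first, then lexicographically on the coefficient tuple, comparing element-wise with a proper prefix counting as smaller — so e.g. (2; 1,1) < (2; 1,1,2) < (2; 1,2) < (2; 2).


7 minimal non-faces of Δ(Σ) (on 8 rays):

  • {0,1}:  v_{0} + v_{1} = 0 ; sig = (2; —)
  • {0,4}:  v_{0} + v_{4} = v_{6} ; sig = (2; 1)
  • {1,6}:  v_{1} + v_{6} = v_{4} ; sig = (2; 1)
  • {2,4}:  v_{2} + v_{4} = v_{3} ; sig = (2; 1)
  • {0,3}:  v_{0} + v_{3} = v_{2} + v_{6} ; sig = (2; 1,1)
  • {3,5,7}:  v_{3} + v_{5} + v_{7} = 0 ; sig = (3; —)
  • {2,5,6,7}:  v_{2} + v_{5} + v_{6} + v_{7} = v_{0} ; sig = (4; 1)

Signatures (|P|; sorted positive RHS coefficients), sorted:
[(2; —), (2; 1), (2; 1), (2; 1), (2; 1,1), (3; —), (4; 1)]


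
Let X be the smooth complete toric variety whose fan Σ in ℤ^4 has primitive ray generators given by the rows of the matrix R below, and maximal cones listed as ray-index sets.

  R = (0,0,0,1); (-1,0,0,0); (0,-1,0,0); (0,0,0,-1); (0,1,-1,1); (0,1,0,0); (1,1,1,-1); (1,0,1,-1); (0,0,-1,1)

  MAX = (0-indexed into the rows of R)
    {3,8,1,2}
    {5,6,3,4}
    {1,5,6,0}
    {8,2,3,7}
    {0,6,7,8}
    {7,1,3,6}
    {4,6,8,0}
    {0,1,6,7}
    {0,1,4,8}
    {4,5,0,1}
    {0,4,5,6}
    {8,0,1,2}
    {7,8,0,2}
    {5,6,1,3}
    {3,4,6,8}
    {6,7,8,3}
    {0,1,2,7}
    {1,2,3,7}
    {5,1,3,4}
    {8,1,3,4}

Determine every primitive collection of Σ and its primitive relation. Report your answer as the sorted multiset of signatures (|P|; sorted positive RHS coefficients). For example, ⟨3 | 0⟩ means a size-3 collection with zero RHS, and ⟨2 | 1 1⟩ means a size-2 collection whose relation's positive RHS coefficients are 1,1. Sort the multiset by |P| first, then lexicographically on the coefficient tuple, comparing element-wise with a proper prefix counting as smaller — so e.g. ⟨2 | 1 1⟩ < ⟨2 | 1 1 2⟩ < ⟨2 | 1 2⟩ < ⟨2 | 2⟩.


Σ has 10 primitive collections:

  P = {0,3}:  v_{0} + v_{3} = 0 — sig = ⟨2 | 0⟩
  P = {2,5}:  v_{2} + v_{5} = 0 — sig = ⟨2 | 0⟩
  P = {2,4}:  v_{2} + v_{4} = v_{8} — sig = ⟨2 | 1⟩
  P = {2,6}:  v_{2} + v_{6} = v_{7} — sig = ⟨2 | 1⟩
  P = {5,7}:  v_{5} + v_{7} = v_{6} — sig = ⟨2 | 1⟩
  P = {5,8}:  v_{5} + v_{8} = v_{4} — sig = ⟨2 | 1⟩
  P = {4,7}:  v_{4} + v_{7} = v_{6} + v_{8} — sig = ⟨2 | 1 1⟩
  P = {1,7,8}:  v_{1} + v_{7} + v_{8} = 0 — sig = ⟨3 | 0⟩
  P = {1,6,8}:  v_{1} + v_{6} + v_{8} = v_{5} — sig = ⟨3 | 1⟩
  P = {1,4,6}:  v_{1} + v_{4} + v_{6} = 2·v_{5} — sig = ⟨3 | 2⟩

Sorted signature multiset PRS(X):
    ⟨2 | 0⟩
    ⟨2 | 0⟩
    ⟨2 | 1⟩
    ⟨2 | 1⟩
    ⟨2 | 1⟩
    ⟨2 | 1⟩
    ⟨2 | 1 1⟩
    ⟨3 | 0⟩
    ⟨3 | 1⟩
    ⟨3 | 2⟩


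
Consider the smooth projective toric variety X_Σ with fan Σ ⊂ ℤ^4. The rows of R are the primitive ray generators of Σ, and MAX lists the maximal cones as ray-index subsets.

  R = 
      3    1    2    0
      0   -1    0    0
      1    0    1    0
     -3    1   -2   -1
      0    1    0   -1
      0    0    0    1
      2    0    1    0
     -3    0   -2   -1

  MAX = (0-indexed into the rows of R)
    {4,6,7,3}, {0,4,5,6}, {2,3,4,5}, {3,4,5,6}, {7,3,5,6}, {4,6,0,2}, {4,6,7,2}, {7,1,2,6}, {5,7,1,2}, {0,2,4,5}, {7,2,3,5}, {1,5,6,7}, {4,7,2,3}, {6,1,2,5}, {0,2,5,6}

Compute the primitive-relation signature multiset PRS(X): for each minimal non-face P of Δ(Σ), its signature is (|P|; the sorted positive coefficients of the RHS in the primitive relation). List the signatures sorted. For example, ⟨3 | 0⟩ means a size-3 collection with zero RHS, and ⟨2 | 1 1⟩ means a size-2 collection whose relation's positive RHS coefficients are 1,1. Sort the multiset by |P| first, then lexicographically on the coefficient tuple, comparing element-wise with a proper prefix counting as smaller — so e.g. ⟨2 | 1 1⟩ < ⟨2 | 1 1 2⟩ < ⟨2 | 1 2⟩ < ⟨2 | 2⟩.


Δ(Σ) — 8 vertices, 9 min non-faces:

  • {0,7}:  v_{0} + v_{7} = v_{4}  →  sig = ⟨2 | 1⟩
  • {1,3}:  v_{1} + v_{3} = v_{7}  →  sig = ⟨2 | 1⟩
  • {0,1}:  v_{0} + v_{1} = v_{2} + v_{6}  →  sig = ⟨2 | 1 1⟩
  • {1,4}:  v_{1} + v_{4} = v_{2} + v_{6} + v_{7}  →  sig = ⟨2 | 1 1 1⟩
  • {0,3}:  v_{0} + v_{3} = 2·v_{4} + v_{5}  →  sig = ⟨2 | 1 2⟩
  • {2,3,6}:  v_{2} + v_{3} + v_{6} = v_{4}  →  sig = ⟨3 | 1⟩
  • {4,5,7}:  v_{4} + v_{5} + v_{7} = v_{3}  →  sig = ⟨3 | 1⟩
  • {2,5,6,7}:  v_{2} + v_{5} + v_{6} + v_{7} = 0  →  sig = ⟨4 | 0⟩
  • {2,4,5,6}:  v_{2} + v_{4} + v_{5} + v_{6} = v_{0}  →  sig = ⟨4 | 1⟩

Hence PRS(X_Σ) =
{ ⟨2 | 1⟩ ×2,  ⟨2 | 1 1⟩,  ⟨2 | 1 1 1⟩,  ⟨2 | 1 2⟩,  ⟨3 | 1⟩ ×2,  ⟨4 | 0⟩,  ⟨4 | 1⟩ }


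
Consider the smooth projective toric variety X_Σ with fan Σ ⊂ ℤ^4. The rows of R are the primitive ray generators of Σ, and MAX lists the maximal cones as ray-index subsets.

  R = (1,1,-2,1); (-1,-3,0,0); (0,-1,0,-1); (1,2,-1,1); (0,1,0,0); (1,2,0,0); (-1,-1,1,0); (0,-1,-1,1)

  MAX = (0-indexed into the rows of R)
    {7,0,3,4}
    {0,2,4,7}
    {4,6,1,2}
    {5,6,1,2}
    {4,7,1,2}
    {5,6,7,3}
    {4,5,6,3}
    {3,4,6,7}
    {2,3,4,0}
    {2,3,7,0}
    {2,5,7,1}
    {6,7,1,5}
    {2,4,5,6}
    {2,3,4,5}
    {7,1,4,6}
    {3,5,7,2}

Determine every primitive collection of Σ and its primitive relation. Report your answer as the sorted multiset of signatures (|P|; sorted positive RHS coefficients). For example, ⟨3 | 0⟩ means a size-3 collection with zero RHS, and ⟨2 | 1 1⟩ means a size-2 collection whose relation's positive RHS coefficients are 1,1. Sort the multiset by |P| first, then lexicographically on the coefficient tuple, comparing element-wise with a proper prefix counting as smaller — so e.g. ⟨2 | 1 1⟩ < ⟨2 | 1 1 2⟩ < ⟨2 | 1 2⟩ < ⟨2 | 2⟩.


Σ has 9 primitive collections:

  P = {1,3}:  v_{1} + v_{3} = v_{7}  so sig = ⟨2 | 1⟩
  P = {0,6}:  v_{0} + v_{6} = v_{4} + v_{7}  so sig = ⟨2 | 1 1⟩
  P = {0,1}:  v_{0} + v_{1} = v_{2} + v_{4} + 2·v_{7}  so sig = ⟨2 | 1 1 2⟩
  P = {0,5}:  v_{0} + v_{5} = v_{2} + 2·v_{3}  so sig = ⟨2 | 1 2⟩
  P = {1,4,5}:  v_{1} + v_{4} + v_{5} = 0  so sig = ⟨3 | 0⟩
  P = {2,3,6}:  v_{2} + v_{3} + v_{6} = 0  so sig = ⟨3 | 0⟩
  P = {2,6,7}:  v_{2} + v_{6} + v_{7} = v_{1}  so sig = ⟨3 | 1⟩
  P = {4,5,7}:  v_{4} + v_{5} + v_{7} = v_{3}  so sig = ⟨3 | 1⟩
  P = {2,3,4,7}:  v_{2} + v_{3} + v_{4} + v_{7} = v_{0}  so sig = ⟨4 | 1⟩

Sorted signature multiset PRS(X):
[⟨2 | 1⟩, ⟨2 | 1 1⟩, ⟨2 | 1 1 2⟩, ⟨2 | 1 2⟩, ⟨3 | 0⟩, ⟨3 | 0⟩, ⟨3 | 1⟩, ⟨3 | 1⟩, ⟨4 | 1⟩]


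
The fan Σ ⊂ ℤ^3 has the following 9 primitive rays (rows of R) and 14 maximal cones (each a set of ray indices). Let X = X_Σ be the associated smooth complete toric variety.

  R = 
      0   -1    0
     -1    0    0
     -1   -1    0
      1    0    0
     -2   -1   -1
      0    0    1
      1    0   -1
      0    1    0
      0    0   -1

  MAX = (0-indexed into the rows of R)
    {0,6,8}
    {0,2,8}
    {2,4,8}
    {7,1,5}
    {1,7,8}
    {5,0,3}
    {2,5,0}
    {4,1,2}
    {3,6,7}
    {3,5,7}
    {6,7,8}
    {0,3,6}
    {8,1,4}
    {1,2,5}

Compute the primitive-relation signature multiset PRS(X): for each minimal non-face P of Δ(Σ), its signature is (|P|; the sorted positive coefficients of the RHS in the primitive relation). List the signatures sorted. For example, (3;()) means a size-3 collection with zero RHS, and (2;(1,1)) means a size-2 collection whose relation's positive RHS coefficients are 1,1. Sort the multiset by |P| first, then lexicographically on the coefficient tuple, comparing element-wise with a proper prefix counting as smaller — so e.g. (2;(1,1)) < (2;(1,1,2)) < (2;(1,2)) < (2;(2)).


Minimal non-faces — 16 found among 9 rays, 14 max cones:

  P={0,7}:  v_{0} + v_{7} = 0 ; sig = (2;())
  P={1,3}:  v_{1} + v_{3} = 0 ; sig = (2;())
  P={5,8}:  v_{5} + v_{8} = 0 ; sig = (2;())
  P={0,1}:  v_{0} + v_{1} = v_{2} ; sig = (2;(1))
  P={1,6}:  v_{1} + v_{6} = v_{8} ; sig = (2;(1))
  P={2,3}:  v_{2} + v_{3} = v_{0} ; sig = (2;(1))
  P={2,7}:  v_{2} + v_{7} = v_{1} ; sig = (2;(1))
  P={3,8}:  v_{3} + v_{8} = v_{6} ; sig = (2;(1))
  P={5,6}:  v_{5} + v_{6} = v_{3} ; sig = (2;(1))
  P={2,6}:  v_{2} + v_{6} = v_{0} + v_{8} ; sig = (2;(1,1))
  P={3,4}:  v_{3} + v_{4} = v_{2} + v_{8} ; sig = (2;(1,1))
  P={4,5}:  v_{4} + v_{5} = v_{1} + v_{2} ; sig = (2;(1,1))
  P={0,4}:  v_{0} + v_{4} = 2·v_{2} + v_{8} ; sig = (2;(1,2))
  P={4,6}:  v_{4} + v_{6} = v_{2} + 2·v_{8} ; sig = (2;(1,2))
  P={4,7}:  v_{4} + v_{7} = 2·v_{1} + v_{8} ; sig = (2;(1,2))
  P={1,2,8}:  v_{1} + v_{2} + v_{8} = v_{4} ; sig = (3;(1))

so the primitive-relation signature multiset is
    |P|=2: 15 collections, coeffs (), (), (), (1), (1), (1), (1), (1), (1), (1,1), (1,1), (1,1), (1,2), (1,2), (1,2)
    |P|=3: 1 collection, coeffs (1)


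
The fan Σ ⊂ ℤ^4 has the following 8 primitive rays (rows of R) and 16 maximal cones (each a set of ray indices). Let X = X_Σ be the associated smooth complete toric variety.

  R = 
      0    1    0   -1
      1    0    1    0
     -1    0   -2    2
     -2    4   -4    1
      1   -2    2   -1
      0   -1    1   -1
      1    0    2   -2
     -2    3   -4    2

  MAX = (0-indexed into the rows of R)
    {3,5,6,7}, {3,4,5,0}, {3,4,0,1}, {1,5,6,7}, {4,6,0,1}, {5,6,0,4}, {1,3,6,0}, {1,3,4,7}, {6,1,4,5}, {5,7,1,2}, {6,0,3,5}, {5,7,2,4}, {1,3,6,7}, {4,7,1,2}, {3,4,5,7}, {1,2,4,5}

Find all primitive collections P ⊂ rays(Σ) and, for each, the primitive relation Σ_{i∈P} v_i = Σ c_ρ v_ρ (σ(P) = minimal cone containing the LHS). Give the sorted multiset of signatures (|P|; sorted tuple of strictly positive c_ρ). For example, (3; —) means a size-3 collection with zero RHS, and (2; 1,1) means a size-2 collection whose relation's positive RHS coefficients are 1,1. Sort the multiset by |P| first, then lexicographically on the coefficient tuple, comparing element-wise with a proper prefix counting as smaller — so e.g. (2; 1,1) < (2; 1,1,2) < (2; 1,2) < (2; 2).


9 minimal non-faces of Δ(Σ) (on 8 rays):

  P={2,6}:  v_{2} + v_{6} = 0 ; sig = (2; —)
  P={0,7}:  v_{0} + v_{7} = v_{3} ; sig = (2; 1)
  P={0,2}:  v_{0} + v_{2} = v_{4} + v_{7} ; sig = (2; 1,1)
  P={2,3}:  v_{2} + v_{3} = v_{4} + 2·v_{7} ; sig = (2; 1,2)
  P={0,1,5}:  v_{0} + v_{1} + v_{5} = v_{6} ; sig = (3; 1)
  P={4,6,7}:  v_{4} + v_{6} + v_{7} = v_{0} ; sig = (3; 1)
  P={1,3,5}:  v_{1} + v_{3} + v_{5} = v_{6} + v_{7} ; sig = (3; 1,1)
  P={3,4,6}:  v_{3} + v_{4} + v_{6} = 2·v_{0} ; sig = (3; 2)
  P={1,4,5,7}:  v_{1} + v_{4} + v_{5} + v_{7} = 0 ; sig = (4; —)

Signatures (|P|; sorted positive RHS coefficients), sorted:
[(2; —), (2; 1), (2; 1,1), (2; 1,2), (3; 1), (3; 1), (3; 1,1), (3; 2), (4; —)]


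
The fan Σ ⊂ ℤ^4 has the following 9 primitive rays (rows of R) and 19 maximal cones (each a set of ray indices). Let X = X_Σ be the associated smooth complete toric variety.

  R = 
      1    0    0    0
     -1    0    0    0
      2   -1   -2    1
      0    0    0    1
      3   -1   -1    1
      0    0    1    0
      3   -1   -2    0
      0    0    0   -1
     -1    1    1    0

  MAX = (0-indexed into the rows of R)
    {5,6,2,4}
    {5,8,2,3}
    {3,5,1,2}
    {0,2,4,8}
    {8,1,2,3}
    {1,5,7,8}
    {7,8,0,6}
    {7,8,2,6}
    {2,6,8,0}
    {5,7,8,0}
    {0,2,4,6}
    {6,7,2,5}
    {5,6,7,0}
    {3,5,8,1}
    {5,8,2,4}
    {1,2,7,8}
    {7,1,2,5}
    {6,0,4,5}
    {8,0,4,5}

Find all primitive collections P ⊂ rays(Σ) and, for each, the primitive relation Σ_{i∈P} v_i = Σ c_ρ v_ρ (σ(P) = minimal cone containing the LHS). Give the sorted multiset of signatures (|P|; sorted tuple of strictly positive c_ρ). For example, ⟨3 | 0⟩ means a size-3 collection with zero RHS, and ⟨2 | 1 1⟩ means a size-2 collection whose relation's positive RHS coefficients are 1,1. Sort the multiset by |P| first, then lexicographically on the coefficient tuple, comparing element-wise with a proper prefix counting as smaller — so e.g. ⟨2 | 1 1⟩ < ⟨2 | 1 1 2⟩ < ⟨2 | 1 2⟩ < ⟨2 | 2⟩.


Σ has 14 primitive collections:

  • {0,1}:  v_{0} + v_{1} = 0  →  sig = ⟨2 | 0⟩
  • {3,7}:  v_{3} + v_{7} = 0  →  sig = ⟨2 | 0⟩
  • {1,4}:  v_{1} + v_{4} = v_{2} + v_{5}  →  sig = ⟨2 | 1 1⟩
  • {1,6}:  v_{1} + v_{6} = v_{2} + v_{7}  →  sig = ⟨2 | 1 1⟩
  • {3,6}:  v_{3} + v_{6} = v_{0} + v_{2}  →  sig = ⟨2 | 1 1⟩
  • {4,7}:  v_{4} + v_{7} = v_{5} + v_{6}  →  sig = ⟨2 | 1 1⟩
  • {0,3}:  v_{0} + v_{3} = v_{2} + v_{5} + v_{8}  →  sig = ⟨2 | 1 1 1⟩
  • {3,4}:  v_{3} + v_{4} = 2·v_{2} + 2·v_{5} + v_{8}  →  sig = ⟨2 | 1 2 2⟩
  • {0,2,5}:  v_{0} + v_{2} + v_{5} = v_{4}  →  sig = ⟨3 | 1⟩
  • {0,2,7}:  v_{0} + v_{2} + v_{7} = v_{6}  →  sig = ⟨3 | 1⟩
  • {4,6,8}:  v_{4} + v_{6} + v_{8} = 3·v_{0} + v_{2}  →  sig = ⟨3 | 1 3⟩
  • {5,6,8}:  v_{5} + v_{6} + v_{8} = 2·v_{0}  →  sig = ⟨3 | 2⟩
  • {1,2,5,8}:  v_{1} + v_{2} + v_{5} + v_{8} = v_{3}  →  sig = ⟨4 | 1⟩
  • {2,5,7,8}:  v_{2} + v_{5} + v_{7} + v_{8} = v_{0}  →  sig = ⟨4 | 1⟩

Signatures (|P|; sorted positive RHS coefficients), sorted:
    |P|=2: 8 collections, coeffs (), (), (1,1), (1,1), (1,1), (1,1), (1,1,1), (1,2,2)
    |P|=3: 4 collections, coeffs (1), (1), (1,3), (2)
    |P|=4: 2 collections, coeffs (1), (1)


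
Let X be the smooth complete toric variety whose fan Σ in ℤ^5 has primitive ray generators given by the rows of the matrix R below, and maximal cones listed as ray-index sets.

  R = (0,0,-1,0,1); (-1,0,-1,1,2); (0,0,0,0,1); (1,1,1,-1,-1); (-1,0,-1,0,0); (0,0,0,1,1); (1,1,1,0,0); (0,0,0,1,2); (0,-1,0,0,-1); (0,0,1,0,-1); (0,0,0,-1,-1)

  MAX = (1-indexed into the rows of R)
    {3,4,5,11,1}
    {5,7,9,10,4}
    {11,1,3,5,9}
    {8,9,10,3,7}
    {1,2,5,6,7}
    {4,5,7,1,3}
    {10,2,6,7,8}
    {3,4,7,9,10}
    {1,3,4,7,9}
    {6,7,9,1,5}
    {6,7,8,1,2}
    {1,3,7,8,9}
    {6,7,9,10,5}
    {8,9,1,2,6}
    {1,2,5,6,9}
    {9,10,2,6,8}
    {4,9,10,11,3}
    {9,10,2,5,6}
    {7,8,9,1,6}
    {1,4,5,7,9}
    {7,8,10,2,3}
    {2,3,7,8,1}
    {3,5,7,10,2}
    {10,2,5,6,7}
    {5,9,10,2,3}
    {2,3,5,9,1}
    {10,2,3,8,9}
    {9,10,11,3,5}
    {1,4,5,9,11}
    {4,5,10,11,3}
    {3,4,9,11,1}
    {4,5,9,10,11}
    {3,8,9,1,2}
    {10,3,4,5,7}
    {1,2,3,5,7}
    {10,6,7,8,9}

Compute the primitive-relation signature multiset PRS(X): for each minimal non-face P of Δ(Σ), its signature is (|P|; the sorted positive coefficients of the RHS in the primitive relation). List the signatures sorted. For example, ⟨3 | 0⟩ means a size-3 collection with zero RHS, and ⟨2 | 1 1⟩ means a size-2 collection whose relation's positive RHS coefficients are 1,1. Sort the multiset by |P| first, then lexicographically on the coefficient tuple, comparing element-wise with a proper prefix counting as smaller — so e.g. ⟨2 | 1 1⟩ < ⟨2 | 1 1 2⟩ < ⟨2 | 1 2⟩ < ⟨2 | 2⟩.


Minimal non-faces — 13 found among 11 rays, 36 max cones:

  • {1,10}:  v_{1} + v_{10} = 0 — sig = ⟨2 | 0⟩
  • {6,11}:  v_{6} + v_{11} = 0 — sig = ⟨2 | 0⟩
  • {3,6}:  v_{3} + v_{6} = v_{8} — sig = ⟨2 | 1⟩
  • {4,6}:  v_{4} + v_{6} = v_{7} — sig = ⟨2 | 1⟩
  • {5,8}:  v_{5} + v_{8} = v_{2} — sig = ⟨2 | 1⟩
  • {7,11}:  v_{7} + v_{11} = v_{4} — sig = ⟨2 | 1⟩
  • {8,11}:  v_{8} + v_{11} = v_{3} — sig = ⟨2 | 1⟩
  • {2,11}:  v_{2} + v_{11} = v_{3} + v_{5} — sig = ⟨2 | 1 1⟩
  • {4,8}:  v_{4} + v_{8} = v_{3} + v_{7} — sig = ⟨2 | 1 1⟩
  • {2,4}:  v_{2} + v_{4} = v_{3} + v_{5} + v_{7} — sig = ⟨2 | 1 1 1⟩
  • {2,7,9}:  v_{2} + v_{7} + v_{9} = v_{6} — sig = ⟨3 | 1⟩
  • {3,5,7,9}:  v_{3} + v_{5} + v_{7} + v_{9} = 0 — sig = ⟨4 | 0⟩
  • {3,4,5,9}:  v_{3} + v_{4} + v_{5} + v_{9} = v_{11} — sig = ⟨4 | 1⟩

Hence PRS(X_Σ) =
    ⟨2 | 0⟩
    ⟨2 | 0⟩
    ⟨2 | 1⟩
    ⟨2 | 1⟩
    ⟨2 | 1⟩
    ⟨2 | 1⟩
    ⟨2 | 1⟩
    ⟨2 | 1 1⟩
    ⟨2 | 1 1⟩
    ⟨2 | 1 1 1⟩
    ⟨3 | 1⟩
    ⟨4 | 0⟩
    ⟨4 | 1⟩


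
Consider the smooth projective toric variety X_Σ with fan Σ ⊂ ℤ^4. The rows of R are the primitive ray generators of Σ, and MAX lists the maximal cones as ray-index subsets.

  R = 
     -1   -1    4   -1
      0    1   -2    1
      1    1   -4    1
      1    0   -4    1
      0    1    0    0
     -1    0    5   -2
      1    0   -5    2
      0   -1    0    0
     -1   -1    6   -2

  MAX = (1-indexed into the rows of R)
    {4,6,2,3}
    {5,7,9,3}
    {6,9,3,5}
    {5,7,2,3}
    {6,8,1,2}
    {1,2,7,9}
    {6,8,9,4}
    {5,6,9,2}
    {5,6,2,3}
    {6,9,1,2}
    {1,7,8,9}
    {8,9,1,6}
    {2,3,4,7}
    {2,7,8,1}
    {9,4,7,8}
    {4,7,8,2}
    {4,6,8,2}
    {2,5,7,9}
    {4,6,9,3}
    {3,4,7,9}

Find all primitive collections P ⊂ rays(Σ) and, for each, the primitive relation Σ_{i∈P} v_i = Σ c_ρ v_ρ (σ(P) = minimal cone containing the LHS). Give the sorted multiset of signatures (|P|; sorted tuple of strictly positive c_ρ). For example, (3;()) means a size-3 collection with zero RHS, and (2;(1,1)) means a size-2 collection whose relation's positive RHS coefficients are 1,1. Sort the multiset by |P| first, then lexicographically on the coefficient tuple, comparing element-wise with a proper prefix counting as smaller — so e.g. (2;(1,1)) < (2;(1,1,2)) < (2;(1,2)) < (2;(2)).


10 collections generate NE(X_Σ); each relation:

  P={1,3}:  v_{1} + v_{3} = 0 ; sig = (2;())
  P={5,8}:  v_{5} + v_{8} = 0 ; sig = (2;())
  P={6,7}:  v_{6} + v_{7} = 0 ; sig = (2;())
  P={1,4}:  v_{1} + v_{4} = v_{8} ; sig = (2;(1))
  P={3,8}:  v_{3} + v_{8} = v_{4} ; sig = (2;(1))
  P={4,5}:  v_{4} + v_{5} = v_{3} ; sig = (2;(1))
  P={1,5}:  v_{1} + v_{5} = v_{2} + v_{9} ; sig = (2;(1,1))
  P={2,4,9}:  v_{2} + v_{4} + v_{9} = 0 ; sig = (3;())
  P={2,3,9}:  v_{2} + v_{3} + v_{9} = v_{5} ; sig = (3;(1))
  P={2,8,9}:  v_{2} + v_{8} + v_{9} = v_{1} ; sig = (3;(1))

Sorted signature multiset PRS(X):
{ (2;()) ×3,  (2;(1)) ×3,  (2;(1,1)),  (3;()),  (3;(1)) ×2 }


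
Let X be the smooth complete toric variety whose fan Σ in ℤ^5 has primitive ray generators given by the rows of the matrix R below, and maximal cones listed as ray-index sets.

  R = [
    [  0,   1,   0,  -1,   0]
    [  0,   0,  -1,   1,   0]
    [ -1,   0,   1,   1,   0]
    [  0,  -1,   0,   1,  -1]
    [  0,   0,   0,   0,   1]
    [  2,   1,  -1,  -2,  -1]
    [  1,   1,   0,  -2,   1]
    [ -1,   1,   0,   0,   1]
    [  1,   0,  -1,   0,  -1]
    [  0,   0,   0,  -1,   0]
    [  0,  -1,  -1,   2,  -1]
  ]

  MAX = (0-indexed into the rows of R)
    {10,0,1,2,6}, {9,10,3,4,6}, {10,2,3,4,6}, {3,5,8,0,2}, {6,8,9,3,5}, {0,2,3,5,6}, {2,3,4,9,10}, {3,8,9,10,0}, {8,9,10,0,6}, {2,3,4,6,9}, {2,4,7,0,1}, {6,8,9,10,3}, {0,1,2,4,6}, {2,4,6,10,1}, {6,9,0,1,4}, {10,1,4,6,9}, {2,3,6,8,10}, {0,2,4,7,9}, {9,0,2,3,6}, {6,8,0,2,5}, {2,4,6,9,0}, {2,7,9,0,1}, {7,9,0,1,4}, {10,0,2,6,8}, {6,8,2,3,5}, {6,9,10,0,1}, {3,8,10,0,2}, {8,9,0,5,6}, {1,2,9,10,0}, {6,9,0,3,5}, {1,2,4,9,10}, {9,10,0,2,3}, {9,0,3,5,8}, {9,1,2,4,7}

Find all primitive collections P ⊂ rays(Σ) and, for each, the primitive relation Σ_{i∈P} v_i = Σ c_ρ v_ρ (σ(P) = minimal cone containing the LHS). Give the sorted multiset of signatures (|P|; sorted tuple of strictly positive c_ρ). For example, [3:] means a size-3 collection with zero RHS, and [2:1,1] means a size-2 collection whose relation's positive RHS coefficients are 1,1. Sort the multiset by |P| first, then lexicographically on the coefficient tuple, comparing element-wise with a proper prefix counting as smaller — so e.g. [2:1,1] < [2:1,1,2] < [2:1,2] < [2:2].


Minimal non-faces — 20 found among 11 rays, 34 max cones:

  {1,3}:  v_{1} + v_{3} = v_{10}  →  sig = [2:1]
  {4,5}:  v_{4} + v_{5} = v_{6} + v_{8}  →  sig = [2:1,1]
  {4,8}:  v_{4} + v_{8} = v_{6} + v_{10}  →  sig = [2:1,1]
  {7,8}:  v_{7} + v_{8} = v_{0} + v_{1}  →  sig = [2:1,1]
  {3,7}:  v_{3} + v_{7} = v_{1} + v_{2} + v_{9}  →  sig = [2:1,1,1]
  {1,5}:  v_{1} + v_{5} = v_{0} + v_{6} + v_{8} + v_{10}  →  sig = [2:1,1,1,1]
  {1,8}:  v_{1} + v_{8} = v_{0} + v_{6} + 2·v_{10}  →  sig = [2:1,1,2]
  {5,7}:  v_{5} + v_{7} = 2·v_{0} + v_{6} + v_{10}  →  sig = [2:1,1,2]
  {7,10}:  v_{7} + v_{10} = 2·v_{1} + v_{2} + v_{9}  →  sig = [2:1,1,2]
  {5,10}:  v_{5} + v_{10} = 2·v_{8}  →  sig = [2:2]
  {6,7}:  v_{6} + v_{7} = 2·v_{0} + 2·v_{4}  →  sig = [2:2,2]
  {0,3,4}:  v_{0} + v_{3} + v_{4} = 0  →  sig = [3:]
  {0,4,10}:  v_{0} + v_{4} + v_{10} = v_{1}  →  sig = [3:1]
  {2,8,9}:  v_{2} + v_{8} + v_{9} = v_{0} + v_{3}  →  sig = [3:1,1]
  {2,5,9}:  v_{2} + v_{5} + v_{9} = 2·v_{0} + 2·v_{3} + v_{6}  →  sig = [3:1,2,2]
  {2,6,9,10}:  v_{2} + v_{6} + v_{9} + v_{10} = 0  →  sig = [4:]
  {0,3,6,8}:  v_{0} + v_{3} + v_{6} + v_{8} = v_{5}  →  sig = [4:1]
  {0,3,6,10}:  v_{0} + v_{3} + v_{6} + v_{10} = v_{8}  →  sig = [4:1]
  {1,2,6,9}:  v_{1} + v_{2} + v_{6} + v_{9} = v_{0} + v_{4}  →  sig = [4:1,1]
  {0,1,2,4,9}:  v_{0} + v_{1} + v_{2} + v_{4} + v_{9} = v_{7}  →  sig = [5:1]

Hence PRS(X_Σ) =
[[2:1], [2:1,1], [2:1,1], [2:1,1], [2:1,1,1], [2:1,1,1,1], [2:1,1,2], [2:1,1,2], [2:1,1,2], [2:2], [2:2,2], [3:], [3:1], [3:1,1], [3:1,2,2], [4:], [4:1], [4:1], [4:1,1], [5:1]]


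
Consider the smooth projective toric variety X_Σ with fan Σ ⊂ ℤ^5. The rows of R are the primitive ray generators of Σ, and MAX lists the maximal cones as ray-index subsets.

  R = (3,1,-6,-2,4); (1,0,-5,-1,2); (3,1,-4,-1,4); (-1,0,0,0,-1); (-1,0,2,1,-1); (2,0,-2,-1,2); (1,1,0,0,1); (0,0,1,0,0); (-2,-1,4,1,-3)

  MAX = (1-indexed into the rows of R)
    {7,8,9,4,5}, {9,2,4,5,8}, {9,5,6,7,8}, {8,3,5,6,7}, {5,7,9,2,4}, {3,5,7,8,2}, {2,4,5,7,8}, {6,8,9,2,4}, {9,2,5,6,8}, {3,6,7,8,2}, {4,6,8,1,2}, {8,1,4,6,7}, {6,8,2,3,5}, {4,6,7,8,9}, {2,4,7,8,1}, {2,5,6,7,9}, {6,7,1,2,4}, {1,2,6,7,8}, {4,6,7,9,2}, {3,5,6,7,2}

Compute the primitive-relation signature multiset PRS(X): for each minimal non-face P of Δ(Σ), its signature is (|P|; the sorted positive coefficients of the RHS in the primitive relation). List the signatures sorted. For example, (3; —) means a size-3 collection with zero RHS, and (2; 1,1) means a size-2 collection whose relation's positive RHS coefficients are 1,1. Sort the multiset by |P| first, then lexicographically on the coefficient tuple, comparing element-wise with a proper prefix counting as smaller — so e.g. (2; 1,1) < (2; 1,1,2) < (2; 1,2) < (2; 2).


Σ has 9 primitive collections:

  P={1,9}:  v_{1} + v_{9} = v_{4} + v_{6} ; sig = (2; 1,1)
  P={3,9}:  v_{3} + v_{9} = v_{5} + v_{6} ; sig = (2; 1,1)
  P={1,5}:  v_{1} + v_{5} = v_{2} + v_{7} + v_{8} ; sig = (2; 1,1,1)
  P={3,4}:  v_{3} + v_{4} = v_{2} + v_{7} + v_{8} ; sig = (2; 1,1,1)
  P={1,3}:  v_{1} + v_{3} = 2·v_{2} + v_{6} + 2·v_{7} + 2·v_{8} ; sig = (2; 1,2,2,2)
  P={4,5,6}:  v_{4} + v_{5} + v_{6} = 0 ; sig = (3; —)
  P={2,7,8,9}:  v_{2} + v_{7} + v_{8} + v_{9} = 0 ; sig = (4; —)
  P={2,4,6,7,8}:  v_{2} + v_{4} + v_{6} + v_{7} + v_{8} = v_{1} ; sig = (5; 1)
  P={2,5,6,7,8}:  v_{2} + v_{5} + v_{6} + v_{7} + v_{8} = v_{3} ; sig = (5; 1)

Hence PRS(X_Σ) =
    |P|=2: 5 collections, coeffs (1,1), (1,1), (1,1,1), (1,1,1), (1,2,2,2)
    |P|=3: 1 collection, coeffs ()
    |P|=4: 1 collection, coeffs ()
    |P|=5: 2 collections, coeffs (1), (1)


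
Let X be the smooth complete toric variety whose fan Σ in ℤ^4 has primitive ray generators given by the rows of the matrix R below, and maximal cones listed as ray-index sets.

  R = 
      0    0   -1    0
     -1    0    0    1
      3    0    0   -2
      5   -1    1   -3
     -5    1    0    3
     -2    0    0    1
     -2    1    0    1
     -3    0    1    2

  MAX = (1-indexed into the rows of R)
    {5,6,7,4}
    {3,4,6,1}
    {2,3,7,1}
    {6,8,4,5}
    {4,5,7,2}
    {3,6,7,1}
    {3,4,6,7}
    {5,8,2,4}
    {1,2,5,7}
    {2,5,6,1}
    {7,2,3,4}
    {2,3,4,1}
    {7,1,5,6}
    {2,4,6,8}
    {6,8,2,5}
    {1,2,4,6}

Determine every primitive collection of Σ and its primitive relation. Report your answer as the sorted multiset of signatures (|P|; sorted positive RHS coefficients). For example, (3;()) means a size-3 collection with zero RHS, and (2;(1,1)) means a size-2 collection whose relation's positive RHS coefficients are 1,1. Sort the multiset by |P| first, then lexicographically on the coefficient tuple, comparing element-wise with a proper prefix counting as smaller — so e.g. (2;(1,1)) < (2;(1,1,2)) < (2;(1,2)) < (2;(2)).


9 minimal non-faces of Δ(Σ) (on 8 rays):

  P={3,5}:  v_{3} + v_{5} = v_{7} ; sig = (2;(1))
  P={1,8}:  v_{1} + v_{8} = v_{2} + v_{6} ; sig = (2;(1,1))
  P={3,8}:  v_{3} + v_{8} = v_{4} + v_{5} ; sig = (2;(1,1))
  P={7,8}:  v_{7} + v_{8} = v_{4} + 2·v_{5} ; sig = (2;(1,2))
  P={1,4,5}:  v_{1} + v_{4} + v_{5} = 0 ; sig = (3;())
  P={2,3,6}:  v_{2} + v_{3} + v_{6} = 0 ; sig = (3;())
  P={1,4,7}:  v_{1} + v_{4} + v_{7} = v_{3} ; sig = (3;(1))
  P={2,6,7}:  v_{2} + v_{6} + v_{7} = v_{5} ; sig = (3;(1))
  P={2,4,5,6}:  v_{2} + v_{4} + v_{5} + v_{6} = v_{8} ; sig = (4;(1))

Sorted signature multiset PRS(X):
[(2;(1)), (2;(1,1)), (2;(1,1)), (2;(1,2)), (3;()), (3;()), (3;(1)), (3;(1)), (4;(1))]


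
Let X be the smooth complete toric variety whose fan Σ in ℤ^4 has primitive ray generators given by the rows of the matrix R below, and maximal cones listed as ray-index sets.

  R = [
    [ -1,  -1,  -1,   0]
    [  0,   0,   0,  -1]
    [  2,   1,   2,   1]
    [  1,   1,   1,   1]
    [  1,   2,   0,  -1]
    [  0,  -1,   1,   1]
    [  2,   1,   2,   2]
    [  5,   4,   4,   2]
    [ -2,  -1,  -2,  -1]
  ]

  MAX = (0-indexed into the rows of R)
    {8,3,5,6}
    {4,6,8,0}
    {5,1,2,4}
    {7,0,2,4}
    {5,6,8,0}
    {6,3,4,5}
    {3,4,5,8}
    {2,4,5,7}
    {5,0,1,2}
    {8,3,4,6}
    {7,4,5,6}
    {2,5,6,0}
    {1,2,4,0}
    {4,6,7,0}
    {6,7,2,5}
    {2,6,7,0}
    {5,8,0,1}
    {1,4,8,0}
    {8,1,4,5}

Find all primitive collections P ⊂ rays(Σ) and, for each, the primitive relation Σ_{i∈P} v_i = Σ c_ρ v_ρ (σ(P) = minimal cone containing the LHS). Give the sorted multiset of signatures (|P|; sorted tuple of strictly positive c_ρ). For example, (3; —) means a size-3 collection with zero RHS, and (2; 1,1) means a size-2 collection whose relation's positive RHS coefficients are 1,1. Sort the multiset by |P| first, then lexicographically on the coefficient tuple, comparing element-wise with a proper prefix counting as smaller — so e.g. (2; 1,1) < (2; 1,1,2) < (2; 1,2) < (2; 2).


12 collections generate NE(X_Σ); each relation:

  • {2,8}:  v_{2} + v_{8} = 0  →  sig = (2; —)
  • {1,6}:  v_{1} + v_{6} = v_{2}  →  sig = (2; 1)
  • {0,3}:  v_{0} + v_{3} = v_{6} + v_{8}  →  sig = (2; 1,1)
  • {1,3}:  v_{1} + v_{3} = v_{4} + v_{5}  →  sig = (2; 1,1)
  • {7,8}:  v_{7} + v_{8} = v_{4} + v_{6}  →  sig = (2; 1,1)
  • {2,3}:  v_{2} + v_{3} = v_{4} + v_{5} + v_{6}  →  sig = (2; 1,1,1)
  • {1,7}:  v_{1} + v_{7} = 2·v_{2} + v_{4}  →  sig = (2; 1,2)
  • {3,7}:  v_{3} + v_{7} = 2·v_{4} + v_{5} + 2·v_{6}  →  sig = (2; 1,2,2)
  • {0,4,5}:  v_{0} + v_{4} + v_{5} = 0  →  sig = (3; —)
  • {2,4,6}:  v_{2} + v_{4} + v_{6} = v_{7}  →  sig = (3; 1)
  • {0,5,7}:  v_{0} + v_{5} + v_{7} = v_{2} + v_{6}  →  sig = (3; 1,1)
  • {4,5,6,8}:  v_{4} + v_{5} + v_{6} + v_{8} = v_{3}  →  sig = (4; 1)

Hence PRS(X_Σ) =
    (2; —)
    (2; 1)
    (2; 1,1)
    (2; 1,1)
    (2; 1,1)
    (2; 1,1,1)
    (2; 1,2)
    (2; 1,2,2)
    (3; —)
    (3; 1)
    (3; 1,1)
    (4; 1)


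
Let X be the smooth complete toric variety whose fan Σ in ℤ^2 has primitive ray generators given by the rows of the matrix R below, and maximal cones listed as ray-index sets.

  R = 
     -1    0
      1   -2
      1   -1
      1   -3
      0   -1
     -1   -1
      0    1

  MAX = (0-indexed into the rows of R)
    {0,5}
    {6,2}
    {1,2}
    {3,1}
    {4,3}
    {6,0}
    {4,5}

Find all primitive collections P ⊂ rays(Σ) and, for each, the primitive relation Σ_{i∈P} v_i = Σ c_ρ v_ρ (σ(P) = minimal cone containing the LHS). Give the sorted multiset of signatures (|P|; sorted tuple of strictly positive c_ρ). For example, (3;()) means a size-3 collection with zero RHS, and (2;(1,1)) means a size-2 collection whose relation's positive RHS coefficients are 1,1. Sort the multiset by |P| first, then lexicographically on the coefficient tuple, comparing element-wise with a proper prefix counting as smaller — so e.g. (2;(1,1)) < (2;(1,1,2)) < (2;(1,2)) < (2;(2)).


14 collections generate NE(X_Σ); each relation:

  P={4,6}:  v_{4} + v_{6} = 0  →  sig = (2;())
  P={0,2}:  v_{0} + v_{2} = v_{4}  →  sig = (2;(1))
  P={0,4}:  v_{0} + v_{4} = v_{5}  →  sig = (2;(1))
  P={1,4}:  v_{1} + v_{4} = v_{3}  →  sig = (2;(1))
  P={1,6}:  v_{1} + v_{6} = v_{2}  →  sig = (2;(1))
  P={2,4}:  v_{2} + v_{4} = v_{1}  →  sig = (2;(1))
  P={3,6}:  v_{3} + v_{6} = v_{1}  →  sig = (2;(1))
  P={5,6}:  v_{5} + v_{6} = v_{0}  →  sig = (2;(1))
  P={0,1}:  v_{0} + v_{1} = 2·v_{4}  →  sig = (2;(2))
  P={2,3}:  v_{2} + v_{3} = 2·v_{1}  →  sig = (2;(2))
  P={2,5}:  v_{2} + v_{5} = 2·v_{4}  →  sig = (2;(2))
  P={0,3}:  v_{0} + v_{3} = 3·v_{4}  →  sig = (2;(3))
  P={1,5}:  v_{1} + v_{5} = 3·v_{4}  →  sig = (2;(3))
  P={3,5}:  v_{3} + v_{5} = 4·v_{4}  →  sig = (2;(4))

Signatures (|P|; sorted positive RHS coefficients), sorted:
{ (2;()),  (2;(1)) ×7,  (2;(2)) ×3,  (2;(3)) ×2,  (2;(4)) }


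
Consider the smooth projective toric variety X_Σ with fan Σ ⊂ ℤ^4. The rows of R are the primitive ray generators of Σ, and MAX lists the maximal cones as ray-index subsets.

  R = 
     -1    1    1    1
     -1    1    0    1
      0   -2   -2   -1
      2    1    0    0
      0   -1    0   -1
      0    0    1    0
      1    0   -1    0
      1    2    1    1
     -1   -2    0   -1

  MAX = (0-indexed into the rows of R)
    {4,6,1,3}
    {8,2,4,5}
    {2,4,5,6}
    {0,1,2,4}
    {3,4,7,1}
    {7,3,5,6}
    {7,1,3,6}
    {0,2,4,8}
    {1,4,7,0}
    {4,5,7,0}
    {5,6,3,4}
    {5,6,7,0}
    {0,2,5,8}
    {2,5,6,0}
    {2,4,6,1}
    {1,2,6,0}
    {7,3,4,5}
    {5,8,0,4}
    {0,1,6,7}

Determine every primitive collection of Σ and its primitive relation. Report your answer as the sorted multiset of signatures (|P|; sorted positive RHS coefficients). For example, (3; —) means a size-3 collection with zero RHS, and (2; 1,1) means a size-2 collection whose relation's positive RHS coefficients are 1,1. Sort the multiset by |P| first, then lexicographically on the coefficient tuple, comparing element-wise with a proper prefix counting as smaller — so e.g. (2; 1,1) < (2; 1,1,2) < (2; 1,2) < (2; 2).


|primitive collections| = 11. Relations:

  P={0,3}:  v_{0} + v_{3} = v_{7}  ⟹  sig = (2; 1)
  P={1,5}:  v_{1} + v_{5} = v_{0}  ⟹  sig = (2; 1)
  P={2,7}:  v_{2} + v_{7} = v_{6}  ⟹  sig = (2; 1)
  P={7,8}:  v_{7} + v_{8} = v_{5}  ⟹  sig = (2; 1)
  P={6,8}:  v_{6} + v_{8} = v_{2} + v_{5}  ⟹  sig = (2; 1,1)
  P={3,8}:  v_{3} + v_{8} = v_{4} + v_{5} + v_{6}  ⟹  sig = (2; 1,1,1)
  P={1,8}:  v_{1} + v_{8} = 2·v_{0} + v_{2} + v_{4}  ⟹  sig = (2; 1,1,2)
  P={2,3}:  v_{2} + v_{3} = v_{4} + 2·v_{6}  ⟹  sig = (2; 1,2)
  P={0,4,6}:  v_{0} + v_{4} + v_{6} = 0  ⟹  sig = (3; —)
  P={4,6,7}:  v_{4} + v_{6} + v_{7} = v_{3}  ⟹  sig = (3; 1)
  P={0,2,4,5}:  v_{0} + v_{2} + v_{4} + v_{5} = v_{8}  ⟹  sig = (4; 1)

Sorted signature multiset PRS(X):
[(2; 1), (2; 1), (2; 1), (2; 1), (2; 1,1), (2; 1,1,1), (2; 1,1,2), (2; 1,2), (3; —), (3; 1), (4; 1)]


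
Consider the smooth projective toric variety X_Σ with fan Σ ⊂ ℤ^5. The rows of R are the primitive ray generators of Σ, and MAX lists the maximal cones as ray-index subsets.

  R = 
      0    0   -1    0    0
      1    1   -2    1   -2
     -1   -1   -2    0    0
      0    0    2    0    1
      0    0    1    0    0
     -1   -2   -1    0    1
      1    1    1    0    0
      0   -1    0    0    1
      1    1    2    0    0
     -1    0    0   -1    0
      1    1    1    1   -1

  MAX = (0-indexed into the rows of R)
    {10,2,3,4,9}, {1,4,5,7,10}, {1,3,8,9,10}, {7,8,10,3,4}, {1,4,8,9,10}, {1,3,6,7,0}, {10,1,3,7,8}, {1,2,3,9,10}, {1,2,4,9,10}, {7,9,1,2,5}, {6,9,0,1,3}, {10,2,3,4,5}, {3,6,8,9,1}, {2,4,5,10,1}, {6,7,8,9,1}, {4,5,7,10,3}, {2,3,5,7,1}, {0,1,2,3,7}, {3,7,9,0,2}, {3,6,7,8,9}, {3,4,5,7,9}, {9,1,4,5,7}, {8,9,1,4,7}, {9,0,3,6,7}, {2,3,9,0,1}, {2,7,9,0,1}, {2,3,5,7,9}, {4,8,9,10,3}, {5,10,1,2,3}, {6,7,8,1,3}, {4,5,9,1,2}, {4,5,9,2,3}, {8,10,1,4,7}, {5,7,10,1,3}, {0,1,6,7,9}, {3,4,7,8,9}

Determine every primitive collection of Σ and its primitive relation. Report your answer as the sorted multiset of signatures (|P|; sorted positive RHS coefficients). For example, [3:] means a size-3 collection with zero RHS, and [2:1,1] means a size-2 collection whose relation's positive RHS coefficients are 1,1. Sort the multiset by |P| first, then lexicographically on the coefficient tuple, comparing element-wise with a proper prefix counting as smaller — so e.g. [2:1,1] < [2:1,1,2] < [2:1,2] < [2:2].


17 minimal non-faces of Δ(Σ) (on 11 rays):

  P = {0,4}:  v_{0} + v_{4} = 0  so sig = [2:]
  P = {2,8}:  v_{2} + v_{8} = 0  so sig = [2:]
  P = {0,8}:  v_{0} + v_{8} = v_{6}  so sig = [2:1]
  P = {2,6}:  v_{2} + v_{6} = v_{0}  so sig = [2:1]
  P = {4,6}:  v_{4} + v_{6} = v_{8}  so sig = [2:1]
  P = {5,6}:  v_{5} + v_{6} = v_{7}  so sig = [2:1]
  P = {0,5}:  v_{0} + v_{5} = v_{2} + v_{7}  so sig = [2:1,1]
  P = {0,10}:  v_{0} + v_{10} = v_{1} + v_{3}  so sig = [2:1,1]
  P = {5,8}:  v_{5} + v_{8} = v_{4} + v_{7}  so sig = [2:1,1]
  P = {6,10}:  v_{6} + v_{10} = v_{1} + v_{3} + v_{8}  so sig = [2:1,1,1]
  P = {1,3,4}:  v_{1} + v_{3} + v_{4} = v_{10}  so sig = [3:1]
  P = {2,4,7}:  v_{2} + v_{4} + v_{7} = v_{5}  so sig = [3:1]
  P = {7,9,10}:  v_{7} + v_{9} + v_{10} = v_{4}  so sig = [3:1]
  P = {2,7,10}:  v_{2} + v_{7} + v_{10} = v_{1} + v_{3} + v_{5}  so sig = [3:1,1,1]
  P = {5,9,10}:  v_{5} + v_{9} + v_{10} = v_{2} + 2·v_{4}  so sig = [3:1,2]
  P = {1,3,7,9}:  v_{1} + v_{3} + v_{7} + v_{9} = 0  so sig = [4:]
  P = {1,3,5,9}:  v_{1} + v_{3} + v_{5} + v_{9} = v_{2} + v_{4}  so sig = [4:1,1]

Signatures (|P|; sorted positive RHS coefficients), sorted:
[[2:], [2:], [2:1], [2:1], [2:1], [2:1], [2:1,1], [2:1,1], [2:1,1], [2:1,1,1], [3:1], [3:1], [3:1], [3:1,1,1], [3:1,2], [4:], [4:1,1]]
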